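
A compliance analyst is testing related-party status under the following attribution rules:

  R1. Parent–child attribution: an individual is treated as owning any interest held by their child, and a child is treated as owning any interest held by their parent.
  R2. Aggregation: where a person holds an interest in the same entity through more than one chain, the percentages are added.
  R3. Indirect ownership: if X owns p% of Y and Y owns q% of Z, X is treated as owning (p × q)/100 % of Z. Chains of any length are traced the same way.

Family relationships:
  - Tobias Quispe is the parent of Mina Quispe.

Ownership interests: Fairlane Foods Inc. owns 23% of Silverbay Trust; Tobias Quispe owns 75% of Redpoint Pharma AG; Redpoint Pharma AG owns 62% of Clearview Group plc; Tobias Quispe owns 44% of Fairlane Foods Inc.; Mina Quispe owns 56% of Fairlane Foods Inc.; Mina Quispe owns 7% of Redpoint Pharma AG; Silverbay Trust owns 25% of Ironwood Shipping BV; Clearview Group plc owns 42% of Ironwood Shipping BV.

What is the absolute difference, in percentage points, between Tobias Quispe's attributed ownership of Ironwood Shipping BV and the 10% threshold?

17.1028

By parent–child attribution (R1), Tobias Quispe is treated as also owning Mina Quispe's interest in Redpoint Pharma AG, giving 75% + 7% = 82%.
By parent–child attribution (R1), Tobias Quispe is treated as also owning Mina Quispe's interest in Fairlane Foods Inc, giving 44% + 56% = 100%.
Chain via Redpoint Pharma AG → Clearview Group plc (R3): 82% × 62% × 42% = 21.3528% of Ironwood Shipping BV.
Chain via Fairlane Foods Inc. → Silverbay Trust (R3): 100% × 23% × 25% = 5.75% of Ironwood Shipping BV.
Aggregating (R2): 21.3528% + 5.75% = 27.1028%.
27.1028% exceeds the 10% threshold by 17.1028 percentage points.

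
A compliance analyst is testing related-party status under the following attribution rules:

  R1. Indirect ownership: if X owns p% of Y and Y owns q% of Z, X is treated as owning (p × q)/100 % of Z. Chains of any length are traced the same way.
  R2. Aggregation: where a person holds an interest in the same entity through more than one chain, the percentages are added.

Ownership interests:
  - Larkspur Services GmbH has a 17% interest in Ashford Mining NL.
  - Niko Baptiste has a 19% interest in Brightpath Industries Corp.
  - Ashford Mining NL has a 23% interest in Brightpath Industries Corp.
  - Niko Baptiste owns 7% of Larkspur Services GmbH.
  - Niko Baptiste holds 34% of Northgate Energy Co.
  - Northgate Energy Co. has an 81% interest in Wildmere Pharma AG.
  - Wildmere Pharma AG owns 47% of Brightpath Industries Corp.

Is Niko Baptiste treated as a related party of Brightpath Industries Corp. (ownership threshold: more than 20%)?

Yes

Chain via Larkspur Services GmbH → Ashford Mining NL (R1): 7% × 17% × 23% = 0.2737% of Brightpath Industries Corp.
Chain via Northgate Energy Co. → Wildmere Pharma AG (R1): 34% × 81% × 47% = 12.9438% of Brightpath Industries Corp.
Direct interest in Brightpath Industries Corp: 19%.
Aggregating (R2): 0.2737% + 12.9438% + 19% = 32.2175%.
32.2175% exceeds the 20% threshold, so Niko is a related party to Brightpath Industries Corp.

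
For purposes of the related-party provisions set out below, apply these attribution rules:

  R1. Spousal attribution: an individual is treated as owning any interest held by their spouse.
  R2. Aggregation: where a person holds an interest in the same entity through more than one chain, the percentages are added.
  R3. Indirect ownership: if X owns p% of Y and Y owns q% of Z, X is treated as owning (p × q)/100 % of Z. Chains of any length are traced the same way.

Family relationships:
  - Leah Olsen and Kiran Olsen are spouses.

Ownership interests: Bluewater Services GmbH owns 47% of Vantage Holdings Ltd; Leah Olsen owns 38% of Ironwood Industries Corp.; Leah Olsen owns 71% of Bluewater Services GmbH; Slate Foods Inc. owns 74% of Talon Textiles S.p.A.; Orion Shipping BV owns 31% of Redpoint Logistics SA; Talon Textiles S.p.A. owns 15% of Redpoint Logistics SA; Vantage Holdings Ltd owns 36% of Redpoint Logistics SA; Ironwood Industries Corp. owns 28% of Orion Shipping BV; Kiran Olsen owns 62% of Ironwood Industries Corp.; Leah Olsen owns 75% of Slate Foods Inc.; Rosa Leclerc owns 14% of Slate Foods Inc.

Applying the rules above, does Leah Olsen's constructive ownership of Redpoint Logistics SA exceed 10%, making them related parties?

By spousal attribution (R1), Leah Olsen is treated as also owning Kiran Olsen's interest in Ironwood Industries Corp, giving 38% + 62% = 100%.
Chain via Slate Foods Inc. → Talon Textiles S.p.A. (R3): 75% × 74% × 15% = 8.325% of Redpoint Logistics SA.
Chain via Bluewater Services GmbH → Vantage Holdings Ltd (R3): 71% × 47% × 36% = 12.0132% of Redpoint Logistics SA.
Chain via Ironwood Industries Corp. → Orion Shipping BV (R3): 100% × 28% × 31% = 8.68% of Redpoint Logistics SA.
Aggregating (R2): 8.325% + 12.0132% + 8.68% = 29.0182%.
29.0182% exceeds the 10% threshold, so Leah is a related party to Redpoint Logistics SA.

Yes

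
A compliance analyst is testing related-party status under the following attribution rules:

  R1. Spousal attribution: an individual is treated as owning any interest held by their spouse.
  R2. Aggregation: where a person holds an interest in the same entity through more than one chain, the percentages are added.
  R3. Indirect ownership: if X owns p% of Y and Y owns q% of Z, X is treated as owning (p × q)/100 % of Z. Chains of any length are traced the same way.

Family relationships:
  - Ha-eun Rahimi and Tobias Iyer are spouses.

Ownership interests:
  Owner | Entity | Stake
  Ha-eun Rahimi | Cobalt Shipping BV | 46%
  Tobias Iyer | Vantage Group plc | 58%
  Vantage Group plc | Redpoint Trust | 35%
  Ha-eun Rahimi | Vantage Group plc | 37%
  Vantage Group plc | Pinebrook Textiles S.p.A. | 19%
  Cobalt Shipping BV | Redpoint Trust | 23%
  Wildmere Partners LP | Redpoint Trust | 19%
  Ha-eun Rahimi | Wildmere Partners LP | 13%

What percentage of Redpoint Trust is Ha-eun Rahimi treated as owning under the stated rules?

By spousal attribution (R1), Ha-eun Rahimi is treated as also owning Tobias Iyer's interest in Vantage Group plc, giving 37% + 58% = 95%.
Chain via Cobalt Shipping BV (R3): 46% × 23% = 10.58% of Redpoint Trust.
Chain via Vantage Group plc (R3): 95% × 35% = 33.25% of Redpoint Trust.
Chain via Wildmere Partners LP (R3): 13% × 19% = 2.47% of Redpoint Trust.
Aggregating (R2): 10.58% + 33.25% + 2.47% = 46.3%.

46.3%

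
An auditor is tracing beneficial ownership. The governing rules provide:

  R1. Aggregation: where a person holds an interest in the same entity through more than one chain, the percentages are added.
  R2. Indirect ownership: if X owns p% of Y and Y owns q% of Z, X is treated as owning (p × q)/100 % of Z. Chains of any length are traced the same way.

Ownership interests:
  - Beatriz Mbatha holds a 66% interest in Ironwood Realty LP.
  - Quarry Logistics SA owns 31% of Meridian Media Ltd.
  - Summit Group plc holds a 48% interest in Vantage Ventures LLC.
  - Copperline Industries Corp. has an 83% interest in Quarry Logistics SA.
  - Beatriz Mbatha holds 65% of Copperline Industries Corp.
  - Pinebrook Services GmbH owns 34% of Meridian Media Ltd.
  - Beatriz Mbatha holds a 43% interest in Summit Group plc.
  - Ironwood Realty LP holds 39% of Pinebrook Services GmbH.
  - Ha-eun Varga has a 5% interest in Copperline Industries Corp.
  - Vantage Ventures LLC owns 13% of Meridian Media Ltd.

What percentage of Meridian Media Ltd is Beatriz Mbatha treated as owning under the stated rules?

Chain via Copperline Industries Corp. → Quarry Logistics SA (R2): 65% × 83% × 31% = 16.7245% of Meridian Media Ltd.
Chain via Summit Group plc → Vantage Ventures LLC (R2): 43% × 48% × 13% = 2.6832% of Meridian Media Ltd.
Chain via Ironwood Realty LP → Pinebrook Services GmbH (R2): 66% × 39% × 34% = 8.7516% of Meridian Media Ltd.
Aggregating (R1): 16.7245% + 2.6832% + 8.7516% = 28.1593%.

28.1593%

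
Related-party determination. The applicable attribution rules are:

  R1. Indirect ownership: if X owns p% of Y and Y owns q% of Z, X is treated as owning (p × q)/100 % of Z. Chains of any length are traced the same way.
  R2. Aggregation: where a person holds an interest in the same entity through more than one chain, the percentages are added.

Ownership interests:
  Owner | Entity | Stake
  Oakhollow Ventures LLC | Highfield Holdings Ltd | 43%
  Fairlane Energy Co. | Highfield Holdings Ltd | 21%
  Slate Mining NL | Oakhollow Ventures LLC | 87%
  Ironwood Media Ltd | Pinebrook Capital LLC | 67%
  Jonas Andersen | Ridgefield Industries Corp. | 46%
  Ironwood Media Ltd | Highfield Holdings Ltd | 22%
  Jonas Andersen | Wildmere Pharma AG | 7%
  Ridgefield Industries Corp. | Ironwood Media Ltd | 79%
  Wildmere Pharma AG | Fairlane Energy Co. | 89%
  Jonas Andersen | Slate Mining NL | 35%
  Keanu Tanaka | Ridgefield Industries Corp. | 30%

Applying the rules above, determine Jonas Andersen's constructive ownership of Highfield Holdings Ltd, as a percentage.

Chain via Slate Mining NL → Oakhollow Ventures LLC (R1): 35% × 87% × 43% = 13.0935% of Highfield Holdings Ltd.
Chain via Wildmere Pharma AG → Fairlane Energy Co. (R1): 7% × 89% × 21% = 1.3083% of Highfield Holdings Ltd.
Chain via Ridgefield Industries Corp. → Ironwood Media Ltd (R1): 46% × 79% × 22% = 7.9948% of Highfield Holdings Ltd.
Aggregating (R2): 13.0935% + 1.3083% + 7.9948% = 22.3966%.

22.3966%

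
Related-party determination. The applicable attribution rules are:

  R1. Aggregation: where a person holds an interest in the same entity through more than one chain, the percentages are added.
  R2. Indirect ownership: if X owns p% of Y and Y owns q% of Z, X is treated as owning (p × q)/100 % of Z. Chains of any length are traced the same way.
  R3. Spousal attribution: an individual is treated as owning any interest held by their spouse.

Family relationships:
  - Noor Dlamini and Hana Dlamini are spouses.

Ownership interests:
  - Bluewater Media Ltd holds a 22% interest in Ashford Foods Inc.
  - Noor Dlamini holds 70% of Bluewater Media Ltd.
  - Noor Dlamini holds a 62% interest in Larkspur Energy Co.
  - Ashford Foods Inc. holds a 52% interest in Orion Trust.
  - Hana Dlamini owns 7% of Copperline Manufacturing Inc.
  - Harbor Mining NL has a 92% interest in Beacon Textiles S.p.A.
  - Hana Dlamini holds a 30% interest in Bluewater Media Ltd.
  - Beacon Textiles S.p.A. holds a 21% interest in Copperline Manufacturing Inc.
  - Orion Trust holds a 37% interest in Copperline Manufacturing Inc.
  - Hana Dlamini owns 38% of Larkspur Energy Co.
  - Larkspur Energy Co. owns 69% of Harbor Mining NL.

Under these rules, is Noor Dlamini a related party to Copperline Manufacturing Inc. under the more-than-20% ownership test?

By spousal attribution (R3), Noor Dlamini is treated as also owning Hana Dlamini's interest in Larkspur Energy Co, giving 62% + 38% = 100%.
By spousal attribution (R3), Noor Dlamini is treated as also owning Hana Dlamini's interest in Bluewater Media Ltd, giving 70% + 30% = 100%.
By spousal attribution (R3), Noor Dlamini is treated as owning Hana Dlamini's 7% interest in Copperline Manufacturing Inc.
Chain via Larkspur Energy Co. → Harbor Mining NL → Beacon Textiles S.p.A. (R2): 100% × 69% × 92% × 21% = 13.3308% of Copperline Manufacturing Inc.
Chain via Bluewater Media Ltd → Ashford Foods Inc. → Orion Trust (R2): 100% × 22% × 52% × 37% = 4.2328% of Copperline Manufacturing Inc.
Direct interest in Copperline Manufacturing Inc: 7%.
Aggregating (R1): 13.3308% + 4.2328% + 7% = 24.5636%.
24.5636% exceeds the 20% threshold, so Noor is a related party to Copperline Manufacturing Inc.

Yes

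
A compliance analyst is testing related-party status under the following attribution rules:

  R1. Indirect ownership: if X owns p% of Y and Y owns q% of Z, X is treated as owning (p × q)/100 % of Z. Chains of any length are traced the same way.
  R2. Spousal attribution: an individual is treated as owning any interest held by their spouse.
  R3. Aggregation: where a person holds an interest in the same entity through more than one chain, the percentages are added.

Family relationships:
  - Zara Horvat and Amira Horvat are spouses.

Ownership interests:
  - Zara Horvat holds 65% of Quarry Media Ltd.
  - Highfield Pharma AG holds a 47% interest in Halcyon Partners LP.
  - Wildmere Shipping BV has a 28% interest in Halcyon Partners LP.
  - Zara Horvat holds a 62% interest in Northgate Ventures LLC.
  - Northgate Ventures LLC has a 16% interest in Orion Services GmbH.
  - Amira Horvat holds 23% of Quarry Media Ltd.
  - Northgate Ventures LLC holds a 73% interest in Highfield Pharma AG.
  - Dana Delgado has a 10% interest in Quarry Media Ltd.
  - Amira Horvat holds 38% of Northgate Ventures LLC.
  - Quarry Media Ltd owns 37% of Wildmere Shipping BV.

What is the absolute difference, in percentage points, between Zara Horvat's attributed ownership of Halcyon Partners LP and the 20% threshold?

By spousal attribution (R2), Zara Horvat is treated as also owning Amira Horvat's interest in Quarry Media Ltd, giving 65% + 23% = 88%.
By spousal attribution (R2), Zara Horvat is treated as also owning Amira Horvat's interest in Northgate Ventures LLC, giving 62% + 38% = 100%.
Chain via Quarry Media Ltd → Wildmere Shipping BV (R1): 88% × 37% × 28% = 9.1168% of Halcyon Partners LP.
Chain via Northgate Ventures LLC → Highfield Pharma AG (R1): 100% × 73% × 47% = 34.31% of Halcyon Partners LP.
Aggregating (R3): 9.1168% + 34.31% = 43.4268%.
43.4268% exceeds the 20% threshold by 23.4268 percentage points.

23.4268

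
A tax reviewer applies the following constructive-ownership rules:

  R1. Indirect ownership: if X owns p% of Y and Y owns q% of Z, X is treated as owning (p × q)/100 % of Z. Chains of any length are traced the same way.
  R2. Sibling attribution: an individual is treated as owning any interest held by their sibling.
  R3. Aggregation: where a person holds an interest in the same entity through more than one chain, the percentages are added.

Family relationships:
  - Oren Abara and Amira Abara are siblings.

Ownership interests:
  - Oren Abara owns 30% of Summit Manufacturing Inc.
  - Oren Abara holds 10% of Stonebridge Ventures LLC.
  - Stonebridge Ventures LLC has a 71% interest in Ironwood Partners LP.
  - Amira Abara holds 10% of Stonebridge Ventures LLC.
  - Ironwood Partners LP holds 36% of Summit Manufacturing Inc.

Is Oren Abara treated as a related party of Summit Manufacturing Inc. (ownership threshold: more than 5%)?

Yes

By sibling attribution (R2), Oren Abara is treated as also owning Amira Abara's interest in Stonebridge Ventures LLC, giving 10% + 10% = 20%.
Chain via Stonebridge Ventures LLC → Ironwood Partners LP (R1): 20% × 71% × 36% = 5.112% of Summit Manufacturing Inc.
Direct interest in Summit Manufacturing Inc: 30%.
Aggregating (R3): 5.112% + 30% = 35.112%.
35.112% exceeds the 5% threshold, so Oren is a related party to Summit Manufacturing Inc.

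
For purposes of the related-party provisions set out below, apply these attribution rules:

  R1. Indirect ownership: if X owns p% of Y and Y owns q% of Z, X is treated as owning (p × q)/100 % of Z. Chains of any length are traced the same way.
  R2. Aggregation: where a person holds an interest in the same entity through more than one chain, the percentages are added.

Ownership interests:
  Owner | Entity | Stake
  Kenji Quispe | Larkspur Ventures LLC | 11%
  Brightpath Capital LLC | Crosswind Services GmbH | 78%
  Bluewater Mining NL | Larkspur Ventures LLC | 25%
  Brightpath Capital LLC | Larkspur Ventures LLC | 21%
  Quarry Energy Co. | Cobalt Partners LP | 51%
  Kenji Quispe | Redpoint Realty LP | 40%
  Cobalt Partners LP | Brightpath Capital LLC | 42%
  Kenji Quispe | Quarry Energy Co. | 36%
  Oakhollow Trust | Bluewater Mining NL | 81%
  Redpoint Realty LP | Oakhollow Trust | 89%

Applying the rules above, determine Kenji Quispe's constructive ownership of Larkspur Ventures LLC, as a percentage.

19.828352%

Chain via Quarry Energy Co. → Cobalt Partners LP → Brightpath Capital LLC (R1): 36% × 51% × 42% × 21% = 1.619352% of Larkspur Ventures LLC.
Chain via Redpoint Realty LP → Oakhollow Trust → Bluewater Mining NL (R1): 40% × 89% × 81% × 25% = 7.209% of Larkspur Ventures LLC.
Direct interest in Larkspur Ventures LLC: 11%.
Aggregating (R2): 1.619352% + 7.209% + 11% = 19.828352%.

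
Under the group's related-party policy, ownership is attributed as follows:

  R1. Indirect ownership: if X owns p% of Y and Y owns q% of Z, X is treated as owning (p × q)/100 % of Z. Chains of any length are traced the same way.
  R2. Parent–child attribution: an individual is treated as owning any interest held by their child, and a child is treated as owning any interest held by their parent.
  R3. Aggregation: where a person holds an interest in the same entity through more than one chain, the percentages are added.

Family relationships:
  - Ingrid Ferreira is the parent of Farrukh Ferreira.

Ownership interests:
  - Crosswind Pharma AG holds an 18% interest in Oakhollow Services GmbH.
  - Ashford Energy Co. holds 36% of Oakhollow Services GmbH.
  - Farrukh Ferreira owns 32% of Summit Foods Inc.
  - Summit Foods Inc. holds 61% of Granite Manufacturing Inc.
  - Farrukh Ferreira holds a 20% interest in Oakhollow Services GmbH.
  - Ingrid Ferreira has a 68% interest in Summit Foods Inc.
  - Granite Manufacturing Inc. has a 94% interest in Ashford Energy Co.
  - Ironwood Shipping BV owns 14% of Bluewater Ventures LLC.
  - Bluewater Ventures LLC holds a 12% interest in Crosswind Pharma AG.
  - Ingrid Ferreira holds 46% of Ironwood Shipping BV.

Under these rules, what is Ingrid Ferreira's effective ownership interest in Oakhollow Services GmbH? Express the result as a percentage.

40.781504%

By parent–child attribution (R2), Ingrid Ferreira is treated as also owning Farrukh Ferreira's interest in Summit Foods Inc, giving 68% + 32% = 100%.
By parent–child attribution (R2), Ingrid Ferreira is treated as owning Farrukh Ferreira's 20% interest in Oakhollow Services GmbH.
Chain via Summit Foods Inc. → Granite Manufacturing Inc. → Ashford Energy Co. (R1): 100% × 61% × 94% × 36% = 20.6424% of Oakhollow Services GmbH.
Chain via Ironwood Shipping BV → Bluewater Ventures LLC → Crosswind Pharma AG (R1): 46% × 14% × 12% × 18% = 0.139104% of Oakhollow Services GmbH.
Direct interest in Oakhollow Services GmbH: 20%.
Aggregating (R3): 20.6424% + 0.139104% + 20% = 40.781504%.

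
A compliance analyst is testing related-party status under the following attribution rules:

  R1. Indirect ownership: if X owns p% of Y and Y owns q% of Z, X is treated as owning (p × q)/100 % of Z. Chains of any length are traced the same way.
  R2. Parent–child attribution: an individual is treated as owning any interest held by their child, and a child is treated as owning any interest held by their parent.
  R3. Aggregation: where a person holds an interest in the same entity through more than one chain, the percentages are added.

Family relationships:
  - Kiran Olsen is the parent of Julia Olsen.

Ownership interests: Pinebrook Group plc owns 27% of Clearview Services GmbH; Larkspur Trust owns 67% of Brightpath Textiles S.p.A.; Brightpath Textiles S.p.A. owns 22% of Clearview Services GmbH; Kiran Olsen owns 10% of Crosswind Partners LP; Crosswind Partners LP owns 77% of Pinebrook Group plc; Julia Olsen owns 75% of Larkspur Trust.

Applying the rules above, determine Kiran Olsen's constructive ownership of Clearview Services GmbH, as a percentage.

13.134%

By parent–child attribution (R2), Kiran Olsen is treated as owning Julia Olsen's 75% interest in Larkspur Trust.
Chain via Crosswind Partners LP → Pinebrook Group plc (R1): 10% × 77% × 27% = 2.079% of Clearview Services GmbH.
Chain via Larkspur Trust → Brightpath Textiles S.p.A. (R1): 75% × 67% × 22% = 11.055% of Clearview Services GmbH.
Aggregating (R3): 2.079% + 11.055% = 13.134%.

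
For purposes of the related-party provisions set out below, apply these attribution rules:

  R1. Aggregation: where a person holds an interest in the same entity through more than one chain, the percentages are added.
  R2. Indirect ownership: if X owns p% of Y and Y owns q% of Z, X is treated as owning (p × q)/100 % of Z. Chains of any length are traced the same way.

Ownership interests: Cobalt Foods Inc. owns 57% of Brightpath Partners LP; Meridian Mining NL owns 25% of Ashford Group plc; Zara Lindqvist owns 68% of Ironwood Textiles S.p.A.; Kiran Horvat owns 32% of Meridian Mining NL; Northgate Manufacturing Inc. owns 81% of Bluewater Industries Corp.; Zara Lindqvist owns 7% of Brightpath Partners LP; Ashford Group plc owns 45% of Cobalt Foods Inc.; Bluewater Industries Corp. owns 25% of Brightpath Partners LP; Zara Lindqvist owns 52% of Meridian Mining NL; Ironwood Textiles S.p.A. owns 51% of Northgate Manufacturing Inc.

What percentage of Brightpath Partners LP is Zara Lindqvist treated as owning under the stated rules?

17.3572%

Chain via Meridian Mining NL → Ashford Group plc → Cobalt Foods Inc. (R2): 52% × 25% × 45% × 57% = 3.3345% of Brightpath Partners LP.
Chain via Ironwood Textiles S.p.A. → Northgate Manufacturing Inc. → Bluewater Industries Corp. (R2): 68% × 51% × 81% × 25% = 7.0227% of Brightpath Partners LP.
Direct interest in Brightpath Partners LP: 7%.
Aggregating (R1): 3.3345% + 7.0227% + 7% = 17.3572%.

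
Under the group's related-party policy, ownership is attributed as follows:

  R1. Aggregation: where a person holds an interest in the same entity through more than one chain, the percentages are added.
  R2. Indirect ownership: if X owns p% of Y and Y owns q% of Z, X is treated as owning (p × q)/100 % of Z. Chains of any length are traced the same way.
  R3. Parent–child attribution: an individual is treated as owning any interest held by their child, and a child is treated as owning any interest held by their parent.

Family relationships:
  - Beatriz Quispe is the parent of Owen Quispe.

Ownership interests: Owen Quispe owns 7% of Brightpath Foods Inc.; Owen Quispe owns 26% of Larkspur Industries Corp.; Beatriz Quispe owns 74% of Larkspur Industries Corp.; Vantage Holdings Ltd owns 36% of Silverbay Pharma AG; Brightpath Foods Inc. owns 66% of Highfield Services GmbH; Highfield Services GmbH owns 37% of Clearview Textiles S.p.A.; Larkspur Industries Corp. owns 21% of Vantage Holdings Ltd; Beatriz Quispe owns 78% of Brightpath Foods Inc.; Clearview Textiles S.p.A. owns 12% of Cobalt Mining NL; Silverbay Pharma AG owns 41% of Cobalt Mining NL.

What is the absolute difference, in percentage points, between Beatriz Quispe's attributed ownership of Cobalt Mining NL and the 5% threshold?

By parent–child attribution (R3), Beatriz Quispe is treated as also owning Owen Quispe's interest in Brightpath Foods Inc, giving 78% + 7% = 85%.
By parent–child attribution (R3), Beatriz Quispe is treated as also owning Owen Quispe's interest in Larkspur Industries Corp, giving 74% + 26% = 100%.
Chain via Brightpath Foods Inc. → Highfield Services GmbH → Clearview Textiles S.p.A. (R2): 85% × 66% × 37% × 12% = 2.49084% of Cobalt Mining NL.
Chain via Larkspur Industries Corp. → Vantage Holdings Ltd → Silverbay Pharma AG (R2): 100% × 21% × 36% × 41% = 3.0996% of Cobalt Mining NL.
Aggregating (R1): 2.49084% + 3.0996% = 5.59044%.
5.59044% exceeds the 5% threshold by 0.59044 percentage points.

0.59044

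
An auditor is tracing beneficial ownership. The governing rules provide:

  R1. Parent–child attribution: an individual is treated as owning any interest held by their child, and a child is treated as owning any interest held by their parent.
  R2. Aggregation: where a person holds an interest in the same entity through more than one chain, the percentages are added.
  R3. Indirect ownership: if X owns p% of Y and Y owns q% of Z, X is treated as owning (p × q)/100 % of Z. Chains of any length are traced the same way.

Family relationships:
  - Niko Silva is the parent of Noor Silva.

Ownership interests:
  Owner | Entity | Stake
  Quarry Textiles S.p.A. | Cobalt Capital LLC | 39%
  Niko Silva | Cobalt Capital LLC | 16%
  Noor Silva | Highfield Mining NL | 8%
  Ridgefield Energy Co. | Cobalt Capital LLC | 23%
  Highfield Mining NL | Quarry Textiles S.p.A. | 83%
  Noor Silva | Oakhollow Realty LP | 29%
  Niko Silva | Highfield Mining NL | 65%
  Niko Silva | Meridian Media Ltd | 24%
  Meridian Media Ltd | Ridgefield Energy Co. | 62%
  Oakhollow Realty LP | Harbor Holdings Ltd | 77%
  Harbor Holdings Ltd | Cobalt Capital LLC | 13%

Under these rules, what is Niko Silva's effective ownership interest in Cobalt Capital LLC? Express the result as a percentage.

By parent–child attribution (R1), Niko Silva is treated as also owning Noor Silva's interest in Highfield Mining NL, giving 65% + 8% = 73%.
By parent–child attribution (R1), Niko Silva is treated as owning Noor Silva's 29% interest in Oakhollow Realty LP.
Chain via Meridian Media Ltd → Ridgefield Energy Co. (R3): 24% × 62% × 23% = 3.4224% of Cobalt Capital LLC.
Chain via Highfield Mining NL → Quarry Textiles S.p.A. (R3): 73% × 83% × 39% = 23.6301% of Cobalt Capital LLC.
Direct interest in Cobalt Capital LLC: 16%.
Chain via Oakhollow Realty LP → Harbor Holdings Ltd (R3): 29% × 77% × 13% = 2.9029% of Cobalt Capital LLC.
Aggregating (R2): 3.4224% + 23.6301% + 16% + 2.9029% = 45.9554%.

45.9554%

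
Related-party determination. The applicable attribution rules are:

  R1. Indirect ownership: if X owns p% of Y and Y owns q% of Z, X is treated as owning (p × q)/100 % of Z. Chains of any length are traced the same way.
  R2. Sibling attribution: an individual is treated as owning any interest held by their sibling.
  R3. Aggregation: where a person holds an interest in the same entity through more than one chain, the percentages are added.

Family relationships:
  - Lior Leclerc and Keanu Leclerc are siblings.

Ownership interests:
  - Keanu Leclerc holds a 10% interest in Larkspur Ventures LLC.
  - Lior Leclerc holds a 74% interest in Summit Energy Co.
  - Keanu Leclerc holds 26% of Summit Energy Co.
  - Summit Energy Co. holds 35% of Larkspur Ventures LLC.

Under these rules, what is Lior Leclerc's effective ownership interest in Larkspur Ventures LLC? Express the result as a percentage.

By sibling attribution (R2), Lior Leclerc is treated as also owning Keanu Leclerc's interest in Summit Energy Co, giving 74% + 26% = 100%.
By sibling attribution (R2), Lior Leclerc is treated as owning Keanu Leclerc's 10% interest in Larkspur Ventures LLC.
Chain via Summit Energy Co. (R1): 100% × 35% = 35% of Larkspur Ventures LLC.
Direct interest in Larkspur Ventures LLC: 10%.
Aggregating (R3): 35% + 10% = 45%.

45%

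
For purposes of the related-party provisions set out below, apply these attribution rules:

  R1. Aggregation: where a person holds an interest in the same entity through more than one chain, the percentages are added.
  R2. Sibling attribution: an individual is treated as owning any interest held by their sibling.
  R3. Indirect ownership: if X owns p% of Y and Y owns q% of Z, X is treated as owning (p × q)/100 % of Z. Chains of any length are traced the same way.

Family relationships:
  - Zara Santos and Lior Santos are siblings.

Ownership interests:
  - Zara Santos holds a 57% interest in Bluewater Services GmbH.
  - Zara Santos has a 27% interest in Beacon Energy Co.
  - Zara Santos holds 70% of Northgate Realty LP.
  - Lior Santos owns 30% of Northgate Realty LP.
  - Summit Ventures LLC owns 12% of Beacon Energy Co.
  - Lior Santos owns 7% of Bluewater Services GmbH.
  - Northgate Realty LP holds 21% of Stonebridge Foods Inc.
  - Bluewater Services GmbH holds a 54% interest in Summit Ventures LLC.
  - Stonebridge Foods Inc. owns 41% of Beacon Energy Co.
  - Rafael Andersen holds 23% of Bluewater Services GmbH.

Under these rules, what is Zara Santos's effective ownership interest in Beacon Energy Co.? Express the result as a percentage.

By sibling attribution (R2), Zara Santos is treated as also owning Lior Santos's interest in Northgate Realty LP, giving 70% + 30% = 100%.
By sibling attribution (R2), Zara Santos is treated as also owning Lior Santos's interest in Bluewater Services GmbH, giving 57% + 7% = 64%.
Chain via Northgate Realty LP → Stonebridge Foods Inc. (R3): 100% × 21% × 41% = 8.61% of Beacon Energy Co.
Chain via Bluewater Services GmbH → Summit Ventures LLC (R3): 64% × 54% × 12% = 4.1472% of Beacon Energy Co.
Direct interest in Beacon Energy Co: 27%.
Aggregating (R1): 8.61% + 4.1472% + 27% = 39.7572%.

39.7572%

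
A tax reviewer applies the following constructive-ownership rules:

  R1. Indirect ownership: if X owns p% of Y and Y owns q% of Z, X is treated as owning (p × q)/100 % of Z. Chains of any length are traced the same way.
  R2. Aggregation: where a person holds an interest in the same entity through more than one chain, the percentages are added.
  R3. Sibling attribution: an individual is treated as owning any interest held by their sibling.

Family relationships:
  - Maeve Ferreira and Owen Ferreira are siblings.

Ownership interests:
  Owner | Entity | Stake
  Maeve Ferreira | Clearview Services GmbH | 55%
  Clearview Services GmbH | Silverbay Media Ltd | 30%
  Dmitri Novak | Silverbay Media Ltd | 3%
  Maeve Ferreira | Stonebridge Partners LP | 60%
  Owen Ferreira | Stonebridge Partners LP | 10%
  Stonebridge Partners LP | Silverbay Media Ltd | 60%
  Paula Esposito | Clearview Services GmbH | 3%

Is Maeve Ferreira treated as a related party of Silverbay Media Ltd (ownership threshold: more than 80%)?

No

By sibling attribution (R3), Maeve Ferreira is treated as also owning Owen Ferreira's interest in Stonebridge Partners LP, giving 60% + 10% = 70%.
Chain via Stonebridge Partners LP (R1): 70% × 60% = 42% of Silverbay Media Ltd.
Chain via Clearview Services GmbH (R1): 55% × 30% = 16.5% of Silverbay Media Ltd.
Aggregating (R2): 42% + 16.5% = 58.5%.
58.5% does not exceed the 80% threshold, so Maeve is not a related party to Silverbay Media Ltd.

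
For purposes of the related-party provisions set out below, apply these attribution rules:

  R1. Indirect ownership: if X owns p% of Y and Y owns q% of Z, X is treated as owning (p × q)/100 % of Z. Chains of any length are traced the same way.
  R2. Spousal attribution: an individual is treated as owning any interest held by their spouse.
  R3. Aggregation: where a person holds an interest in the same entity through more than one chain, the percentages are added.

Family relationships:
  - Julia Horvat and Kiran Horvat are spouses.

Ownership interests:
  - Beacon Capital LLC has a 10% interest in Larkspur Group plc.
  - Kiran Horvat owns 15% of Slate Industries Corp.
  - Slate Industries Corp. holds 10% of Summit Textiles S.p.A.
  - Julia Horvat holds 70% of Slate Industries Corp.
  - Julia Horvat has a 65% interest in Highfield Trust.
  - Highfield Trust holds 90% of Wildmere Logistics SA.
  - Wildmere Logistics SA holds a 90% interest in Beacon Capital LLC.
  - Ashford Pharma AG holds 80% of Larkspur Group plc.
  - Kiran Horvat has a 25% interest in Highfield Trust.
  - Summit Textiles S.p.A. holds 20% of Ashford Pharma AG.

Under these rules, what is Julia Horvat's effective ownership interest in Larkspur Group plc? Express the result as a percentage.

8.65%

By spousal attribution (R2), Julia Horvat is treated as also owning Kiran Horvat's interest in Slate Industries Corp, giving 70% + 15% = 85%.
By spousal attribution (R2), Julia Horvat is treated as also owning Kiran Horvat's interest in Highfield Trust, giving 65% + 25% = 90%.
Chain via Slate Industries Corp. → Summit Textiles S.p.A. → Ashford Pharma AG (R1): 85% × 10% × 20% × 80% = 1.36% of Larkspur Group plc.
Chain via Highfield Trust → Wildmere Logistics SA → Beacon Capital LLC (R1): 90% × 90% × 90% × 10% = 7.29% of Larkspur Group plc.
Aggregating (R3): 1.36% + 7.29% = 8.65%.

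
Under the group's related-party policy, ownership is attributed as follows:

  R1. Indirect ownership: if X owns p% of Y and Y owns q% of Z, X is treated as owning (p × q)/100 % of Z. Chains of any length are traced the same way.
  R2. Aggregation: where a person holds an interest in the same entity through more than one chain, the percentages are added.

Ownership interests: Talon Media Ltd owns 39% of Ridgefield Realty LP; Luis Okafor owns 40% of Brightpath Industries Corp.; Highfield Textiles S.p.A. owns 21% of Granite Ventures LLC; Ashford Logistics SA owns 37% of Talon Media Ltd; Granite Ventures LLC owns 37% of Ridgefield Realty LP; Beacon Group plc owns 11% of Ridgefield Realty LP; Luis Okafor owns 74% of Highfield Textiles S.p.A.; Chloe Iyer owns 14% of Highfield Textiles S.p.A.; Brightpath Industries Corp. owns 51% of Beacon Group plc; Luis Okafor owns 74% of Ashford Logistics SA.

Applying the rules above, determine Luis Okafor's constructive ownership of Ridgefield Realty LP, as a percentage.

18.672%

Chain via Highfield Textiles S.p.A. → Granite Ventures LLC (R1): 74% × 21% × 37% = 5.7498% of Ridgefield Realty LP.
Chain via Brightpath Industries Corp. → Beacon Group plc (R1): 40% × 51% × 11% = 2.244% of Ridgefield Realty LP.
Chain via Ashford Logistics SA → Talon Media Ltd (R1): 74% × 37% × 39% = 10.6782% of Ridgefield Realty LP.
Aggregating (R2): 5.7498% + 2.244% + 10.6782% = 18.672%.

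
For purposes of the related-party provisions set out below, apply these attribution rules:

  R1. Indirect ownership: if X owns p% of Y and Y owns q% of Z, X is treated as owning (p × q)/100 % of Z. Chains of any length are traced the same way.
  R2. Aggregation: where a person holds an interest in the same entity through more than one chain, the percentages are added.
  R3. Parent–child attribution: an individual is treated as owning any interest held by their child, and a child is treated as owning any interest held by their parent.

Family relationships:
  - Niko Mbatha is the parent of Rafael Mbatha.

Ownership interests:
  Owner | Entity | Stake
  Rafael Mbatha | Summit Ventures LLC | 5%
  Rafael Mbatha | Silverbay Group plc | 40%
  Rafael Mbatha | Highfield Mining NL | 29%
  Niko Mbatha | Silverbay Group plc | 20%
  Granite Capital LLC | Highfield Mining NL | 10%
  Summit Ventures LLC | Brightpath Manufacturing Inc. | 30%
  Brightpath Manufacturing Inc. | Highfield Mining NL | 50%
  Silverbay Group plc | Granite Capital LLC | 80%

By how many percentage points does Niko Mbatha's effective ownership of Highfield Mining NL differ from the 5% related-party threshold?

By parent–child attribution (R3), Niko Mbatha is treated as also owning Rafael Mbatha's interest in Silverbay Group plc, giving 20% + 40% = 60%.
By parent–child attribution (R3), Niko Mbatha is treated as owning Rafael Mbatha's 5% interest in Summit Ventures LLC.
By parent–child attribution (R3), Niko Mbatha is treated as owning Rafael Mbatha's 29% interest in Highfield Mining NL.
Chain via Silverbay Group plc → Granite Capital LLC (R1): 60% × 80% × 10% = 4.8% of Highfield Mining NL.
Chain via Summit Ventures LLC → Brightpath Manufacturing Inc. (R1): 5% × 30% × 50% = 0.75% of Highfield Mining NL.
Direct interest in Highfield Mining NL: 29%.
Aggregating (R2): 4.8% + 0.75% + 29% = 34.55%.
34.55% exceeds the 5% threshold by 29.55 percentage points.

29.55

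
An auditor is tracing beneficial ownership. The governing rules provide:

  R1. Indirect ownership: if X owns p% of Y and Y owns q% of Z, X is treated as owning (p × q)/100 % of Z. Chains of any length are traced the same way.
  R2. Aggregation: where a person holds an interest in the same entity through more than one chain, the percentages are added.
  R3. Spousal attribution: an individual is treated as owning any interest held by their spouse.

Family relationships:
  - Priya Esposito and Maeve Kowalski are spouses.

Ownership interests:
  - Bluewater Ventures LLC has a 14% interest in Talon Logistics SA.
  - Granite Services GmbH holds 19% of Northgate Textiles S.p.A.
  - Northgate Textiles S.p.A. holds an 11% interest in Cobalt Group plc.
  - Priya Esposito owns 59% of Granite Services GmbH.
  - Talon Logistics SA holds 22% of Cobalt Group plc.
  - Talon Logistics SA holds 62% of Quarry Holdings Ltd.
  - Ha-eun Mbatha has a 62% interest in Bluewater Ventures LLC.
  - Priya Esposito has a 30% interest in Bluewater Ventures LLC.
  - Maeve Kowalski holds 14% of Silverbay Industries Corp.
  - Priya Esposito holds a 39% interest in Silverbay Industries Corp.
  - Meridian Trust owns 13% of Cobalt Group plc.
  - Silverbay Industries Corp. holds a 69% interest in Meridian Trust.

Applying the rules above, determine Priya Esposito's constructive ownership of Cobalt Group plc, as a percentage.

6.9112%

By spousal attribution (R3), Priya Esposito is treated as also owning Maeve Kowalski's interest in Silverbay Industries Corp, giving 39% + 14% = 53%.
Chain via Granite Services GmbH → Northgate Textiles S.p.A. (R1): 59% × 19% × 11% = 1.2331% of Cobalt Group plc.
Chain via Bluewater Ventures LLC → Talon Logistics SA (R1): 30% × 14% × 22% = 0.924% of Cobalt Group plc.
Chain via Silverbay Industries Corp. → Meridian Trust (R1): 53% × 69% × 13% = 4.7541% of Cobalt Group plc.
Aggregating (R2): 1.2331% + 0.924% + 4.7541% = 6.9112%.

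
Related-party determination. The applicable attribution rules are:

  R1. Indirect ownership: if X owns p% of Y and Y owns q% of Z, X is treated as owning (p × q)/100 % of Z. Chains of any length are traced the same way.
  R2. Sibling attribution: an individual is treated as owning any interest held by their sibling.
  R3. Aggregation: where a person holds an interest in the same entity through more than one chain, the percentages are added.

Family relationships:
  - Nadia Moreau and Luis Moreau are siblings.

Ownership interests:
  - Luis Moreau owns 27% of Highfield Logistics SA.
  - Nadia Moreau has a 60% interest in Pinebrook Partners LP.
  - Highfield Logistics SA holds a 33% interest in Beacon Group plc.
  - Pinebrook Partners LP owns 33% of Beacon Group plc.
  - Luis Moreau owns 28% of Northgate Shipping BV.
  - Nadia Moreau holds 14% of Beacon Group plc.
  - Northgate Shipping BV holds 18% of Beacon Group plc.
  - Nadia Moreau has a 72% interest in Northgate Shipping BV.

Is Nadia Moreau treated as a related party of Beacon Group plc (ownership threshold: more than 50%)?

Yes

By sibling attribution (R2), Nadia Moreau is treated as also owning Luis Moreau's interest in Northgate Shipping BV, giving 72% + 28% = 100%.
By sibling attribution (R2), Nadia Moreau is treated as owning Luis Moreau's 27% interest in Highfield Logistics SA.
Chain via Pinebrook Partners LP (R1): 60% × 33% = 19.8% of Beacon Group plc.
Chain via Northgate Shipping BV (R1): 100% × 18% = 18% of Beacon Group plc.
Direct interest in Beacon Group plc: 14%.
Chain via Highfield Logistics SA (R1): 27% × 33% = 8.91% of Beacon Group plc.
Aggregating (R3): 19.8% + 18% + 14% + 8.91% = 60.71%.
60.71% exceeds the 50% threshold, so Nadia is a related party to Beacon Group plc.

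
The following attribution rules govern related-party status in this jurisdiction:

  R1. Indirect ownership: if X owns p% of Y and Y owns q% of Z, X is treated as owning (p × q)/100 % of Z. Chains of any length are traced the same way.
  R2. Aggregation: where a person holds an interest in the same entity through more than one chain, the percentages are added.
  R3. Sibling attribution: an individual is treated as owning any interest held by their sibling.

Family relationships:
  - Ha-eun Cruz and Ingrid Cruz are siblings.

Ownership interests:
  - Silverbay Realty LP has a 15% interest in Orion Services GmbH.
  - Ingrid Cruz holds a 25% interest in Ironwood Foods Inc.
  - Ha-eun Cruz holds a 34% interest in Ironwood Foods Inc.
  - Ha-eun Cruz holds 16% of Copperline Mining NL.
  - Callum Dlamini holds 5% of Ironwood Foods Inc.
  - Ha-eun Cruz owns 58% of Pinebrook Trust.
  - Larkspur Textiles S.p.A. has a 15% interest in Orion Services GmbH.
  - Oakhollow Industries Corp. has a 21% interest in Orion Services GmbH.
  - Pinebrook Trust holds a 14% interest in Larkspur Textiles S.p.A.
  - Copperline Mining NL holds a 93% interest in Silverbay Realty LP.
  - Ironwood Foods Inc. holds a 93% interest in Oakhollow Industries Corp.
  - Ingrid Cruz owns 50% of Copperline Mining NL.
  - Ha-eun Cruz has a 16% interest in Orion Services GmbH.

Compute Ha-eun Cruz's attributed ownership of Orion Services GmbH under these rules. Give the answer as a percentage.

By sibling attribution (R3), Ha-eun Cruz is treated as also owning Ingrid Cruz's interest in Ironwood Foods Inc, giving 34% + 25% = 59%.
By sibling attribution (R3), Ha-eun Cruz is treated as also owning Ingrid Cruz's interest in Copperline Mining NL, giving 16% + 50% = 66%.
Chain via Ironwood Foods Inc. → Oakhollow Industries Corp. (R1): 59% × 93% × 21% = 11.5227% of Orion Services GmbH.
Chain via Copperline Mining NL → Silverbay Realty LP (R1): 66% × 93% × 15% = 9.207% of Orion Services GmbH.
Chain via Pinebrook Trust → Larkspur Textiles S.p.A. (R1): 58% × 14% × 15% = 1.218% of Orion Services GmbH.
Direct interest in Orion Services GmbH: 16%.
Aggregating (R2): 11.5227% + 9.207% + 1.218% + 16% = 37.9477%.

37.9477%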